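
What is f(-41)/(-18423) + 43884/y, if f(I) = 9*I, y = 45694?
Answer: 45852001/46767809 ≈ 0.98042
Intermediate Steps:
f(-41)/(-18423) + 43884/y = (9*(-41))/(-18423) + 43884/45694 = -369*(-1/18423) + 43884*(1/45694) = 41/2047 + 21942/22847 = 45852001/46767809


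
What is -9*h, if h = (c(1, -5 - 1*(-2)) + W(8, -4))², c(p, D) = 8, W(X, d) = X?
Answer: -2304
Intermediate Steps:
h = 256 (h = (8 + 8)² = 16² = 256)
-9*h = -9*256 = -2304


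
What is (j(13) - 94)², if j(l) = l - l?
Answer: 8836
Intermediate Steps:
j(l) = 0
(j(13) - 94)² = (0 - 94)² = (-94)² = 8836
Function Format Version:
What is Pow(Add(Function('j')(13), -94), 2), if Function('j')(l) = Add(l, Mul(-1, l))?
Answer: 8836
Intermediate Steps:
Function('j')(l) = 0
Pow(Add(Function('j')(13), -94), 2) = Pow(Add(0, -94), 2) = Pow(-94, 2) = 8836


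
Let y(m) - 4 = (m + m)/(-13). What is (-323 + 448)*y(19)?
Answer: 1750/13 ≈ 134.62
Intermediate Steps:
y(m) = 4 - 2*m/13 (y(m) = 4 + (m + m)/(-13) = 4 + (2*m)*(-1/13) = 4 - 2*m/13)
(-323 + 448)*y(19) = (-323 + 448)*(4 - 2/13*19) = 125*(4 - 38/13) = 125*(14/13) = 1750/13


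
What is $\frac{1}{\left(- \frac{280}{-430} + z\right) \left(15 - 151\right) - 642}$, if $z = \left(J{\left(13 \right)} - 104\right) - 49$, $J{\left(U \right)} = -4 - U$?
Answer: $\frac{43}{962746} \approx 4.4664 \cdot 10^{-5}$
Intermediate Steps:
$z = -170$ ($z = \left(\left(-4 - 13\right) - 104\right) - 49 = \left(-17 - 104\right) - 49 = -121 - 49 = -170$)
$\frac{1}{\left(- \frac{280}{-430} + z\right) \left(15 - 151\right) - 642} = \frac{1}{\left(- \frac{280}{-430} - 170\right) \left(15 - 151\right) - 642} = \frac{1}{\left(\left(-280\right) \left(- \frac{1}{430}\right) - 170\right) \left(-136\right) - 642} = \frac{1}{\left(\frac{28}{43} - 170\right) \left(-136\right) - 642} = \frac{1}{\left(- \frac{7282}{43}\right) \left(-136\right) - 642} = \frac{1}{\frac{990352}{43} - 642} = \frac{1}{\frac{962746}{43}} = \frac{43}{962746}$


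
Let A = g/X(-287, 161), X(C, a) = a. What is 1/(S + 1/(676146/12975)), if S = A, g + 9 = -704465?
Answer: -36286502/158775062743 ≈ -0.00022854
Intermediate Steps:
g = -704474 (g = -9 - 704465 = -704474)
A = -704474/161 ≈ -4375.6
S = -704474/161 ≈ -4375.6
1/(S + 1/(676146/12975)) = 1/(-704474/161 + 1/(676146/12975)) = 1/(-704474/161 + 1/(676146*(1/12975))) = 1/(-704474/161 + 1/(225382/4325)) = 1/(-704474/161 + 4325/225382) = 1/(-158775062743/36286502) = -36286502/158775062743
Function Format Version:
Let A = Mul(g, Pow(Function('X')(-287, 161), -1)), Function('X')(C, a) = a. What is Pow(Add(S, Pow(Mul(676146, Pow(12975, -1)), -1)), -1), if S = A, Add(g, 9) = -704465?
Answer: Rational(-36286502, 158775062743) ≈ -0.00022854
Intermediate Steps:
g = -704474 (g = Add(-9, -704465) = -704474)
A = Rational(-704474, 161) (A = Mul(-704474, Pow(161, -1)) = Mul(-704474, Rational(1, 161)) = Rational(-704474, 161) ≈ -4375.6)
S = Rational(-704474, 161) ≈ -4375.6
Pow(Add(S, Pow(Mul(676146, Pow(12975, -1)), -1)), -1) = Pow(Add(Rational(-704474, 161), Pow(Mul(676146, Pow(12975, -1)), -1)), -1) = Pow(Add(Rational(-704474, 161), Pow(Mul(676146, Rational(1, 12975)), -1)), -1) = Pow(Add(Rational(-704474, 161), Pow(Rational(225382, 4325), -1)), -1) = Pow(Add(Rational(-704474, 161), Rational(4325, 225382)), -1) = Pow(Rational(-158775062743, 36286502), -1) = Rational(-36286502, 158775062743)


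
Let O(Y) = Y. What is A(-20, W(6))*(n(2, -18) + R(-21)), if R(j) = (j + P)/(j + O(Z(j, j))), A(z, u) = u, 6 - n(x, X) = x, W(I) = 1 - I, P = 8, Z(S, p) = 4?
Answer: -405/17 ≈ -23.824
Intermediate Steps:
n(x, X) = 6 - x
R(j) = (8 + j)/(4 + j) (R(j) = (j + 8)/(j + 4) = (8 + j)/(4 + j))
A(-20, W(6))*(n(2, -18) + R(-21)) = (1 - 1*6)*((6 - 1*2) + (8 - 21)/(4 - 21)) = (1 - 6)*((6 - 2) - 13/(-17)) = -5*(4 - 1/17*(-13)) = -5*(4 + 13/17) = -5*81/17 = -405/17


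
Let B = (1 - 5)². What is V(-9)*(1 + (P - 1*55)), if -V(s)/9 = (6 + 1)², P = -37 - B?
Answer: 47187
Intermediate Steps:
B = 16 (B = (-4)² = 16)
P = -53 (P = -37 - 1*16 = -37 - 16 = -53)
V(s) = -441 (V(s) = -9*(6 + 1)² = -9*7² = -9*49 = -441)
V(-9)*(1 + (P - 1*55)) = -441*(1 + (-53 - 1*55)) = -441*(1 + (-53 - 55)) = -441*(1 - 108) = -441*(-107) = 47187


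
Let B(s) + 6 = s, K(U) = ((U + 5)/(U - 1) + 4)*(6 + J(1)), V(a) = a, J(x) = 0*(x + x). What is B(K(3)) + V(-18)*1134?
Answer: -20370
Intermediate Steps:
J(x) = 0 (J(x) = 0*(2*x) = 0)
K(U) = 24 + 6*(5 + U)/(-1 + U) (K(U) = ((U + 5)/(U - 1) + 4)*(6 + 0) = ((5 + U)/(-1 + U) + 4)*6 = (4 + (5 + U)/(-1 + U))*6 = 24 + 6*(5 + U)/(-1 + U))
B(s) = -6 + s
B(K(3)) + V(-18)*1134 = (-6 + 6*(1 + 5*3)/(-1 + 3)) - 18*1134 = (-6 + 6*(1 + 15)/2) - 20412 = (-6 + 6*(1/2)*16) - 20412 = (-6 + 48) - 20412 = 42 - 20412 = -20370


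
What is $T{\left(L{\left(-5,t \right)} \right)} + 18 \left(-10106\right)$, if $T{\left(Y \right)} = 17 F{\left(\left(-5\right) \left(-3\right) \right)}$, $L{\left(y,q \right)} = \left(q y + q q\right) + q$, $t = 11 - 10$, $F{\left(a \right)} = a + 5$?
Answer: $-181568$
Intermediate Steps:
$F{\left(a \right)} = 5 + a$
$t = 1$
$L{\left(y,q \right)} = q + q^{2} + q y$ ($L{\left(y,q \right)} = \left(q y + q^{2}\right) + q = \left(q^{2} + q y\right) + q = q + q^{2} + q y$)
$T{\left(Y \right)} = 340$ ($T{\left(Y \right)} = 17 \left(5 - -15\right) = 17 \left(5 + 15\right) = 17 \cdot 20 = 340$)
$T{\left(L{\left(-5,t \right)} \right)} + 18 \left(-10106\right) = 340 + 18 \left(-10106\right) = 340 - 181908 = -181568$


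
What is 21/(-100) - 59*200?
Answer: -1180021/100 ≈ -11800.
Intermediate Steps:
21/(-100) - 59*200 = 21*(-1/100) - 11800 = -21/100 - 11800 = -1180021/100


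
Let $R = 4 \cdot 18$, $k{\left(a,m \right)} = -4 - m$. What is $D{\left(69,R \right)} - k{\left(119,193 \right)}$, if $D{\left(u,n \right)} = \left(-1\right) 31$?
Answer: $166$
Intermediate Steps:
$R = 72$
$D{\left(u,n \right)} = -31$
$D{\left(69,R \right)} - k{\left(119,193 \right)} = -31 - \left(-4 - 193\right) = -31 - -197 = -31 + 197 = 166$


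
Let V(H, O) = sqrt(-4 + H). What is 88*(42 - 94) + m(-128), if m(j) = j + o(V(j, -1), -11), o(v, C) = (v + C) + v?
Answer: -4715 + 4*I*sqrt(33) ≈ -4715.0 + 22.978*I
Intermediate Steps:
o(v, C) = C + 2*v (o(v, C) = (C + v) + v = C + 2*v)
m(j) = -11 + j + 2*sqrt(-4 + j) (m(j) = j + (-11 + 2*sqrt(-4 + j)) = -11 + j + 2*sqrt(-4 + j))
88*(42 - 94) + m(-128) = 88*(42 - 94) + (-11 - 128 + 2*sqrt(-4 - 128)) = 88*(-52) + (-11 - 128 + 2*sqrt(-132)) = -4576 + (-11 - 128 + 2*(2*I*sqrt(33))) = -4576 + (-11 - 128 + 4*I*sqrt(33)) = -4576 + (-139 + 4*I*sqrt(33)) = -4715 + 4*I*sqrt(33)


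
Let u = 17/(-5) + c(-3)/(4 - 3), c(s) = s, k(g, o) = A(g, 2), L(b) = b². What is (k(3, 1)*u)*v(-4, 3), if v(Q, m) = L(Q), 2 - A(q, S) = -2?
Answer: -2048/5 ≈ -409.60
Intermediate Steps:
A(q, S) = 4 (A(q, S) = 2 - 1*(-2) = 2 + 2 = 4)
k(g, o) = 4
v(Q, m) = Q²
u = -32/5 (u = 17/(-5) - 3/(4 - 3) = 17*(-⅕) - 3/1 = -17/5 - 3*1 = -17/5 - 3 = -32/5 ≈ -6.4000)
(k(3, 1)*u)*v(-4, 3) = (4*(-32/5))*(-4)² = -128/5*16 = -2048/5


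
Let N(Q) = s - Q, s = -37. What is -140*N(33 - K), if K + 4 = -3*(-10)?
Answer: 6160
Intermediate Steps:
K = 26 (K = -4 - 3*(-10) = -4 + 30 = 26)
N(Q) = -37 - Q
-140*N(33 - K) = -140*(-37 - (33 - 1*26)) = -140*(-37 - (33 - 26)) = -140*(-37 - 1*7) = -140*(-37 - 7) = -140*(-44) = 6160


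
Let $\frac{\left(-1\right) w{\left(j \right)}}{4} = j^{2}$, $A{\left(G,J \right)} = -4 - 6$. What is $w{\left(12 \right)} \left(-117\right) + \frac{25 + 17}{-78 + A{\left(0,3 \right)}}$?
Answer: $\frac{2965227}{44} \approx 67392.0$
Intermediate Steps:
$A{\left(G,J \right)} = -10$ ($A{\left(G,J \right)} = -4 - 6 = -10$)
$w{\left(j \right)} = - 4 j^{2}$
$w{\left(12 \right)} \left(-117\right) + \frac{25 + 17}{-78 + A{\left(0,3 \right)}} = - 4 \cdot 12^{2} \left(-117\right) + \frac{25 + 17}{-78 - 10} = \left(-4\right) 144 \left(-117\right) + \frac{42}{-88} = \left(-576\right) \left(-117\right) + 42 \left(- \frac{1}{88}\right) = 67392 - \frac{21}{44} = \frac{2965227}{44}$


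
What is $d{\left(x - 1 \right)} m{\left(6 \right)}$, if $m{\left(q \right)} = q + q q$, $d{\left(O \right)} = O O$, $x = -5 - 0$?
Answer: $1512$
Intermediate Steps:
$x = -5$ ($x = -5 + 0 = -5$)
$d{\left(O \right)} = O^{2}$
$m{\left(q \right)} = q + q^{2}$
$d{\left(x - 1 \right)} m{\left(6 \right)} = \left(-5 - 1\right)^{2} \cdot 6 \left(1 + 6\right) = \left(-6\right)^{2} \cdot 6 \cdot 7 = 36 \cdot 42 = 1512$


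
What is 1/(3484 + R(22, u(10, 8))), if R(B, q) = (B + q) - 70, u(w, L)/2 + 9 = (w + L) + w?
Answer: 1/3474 ≈ 0.00028785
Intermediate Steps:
u(w, L) = -18 + 2*L + 4*w (u(w, L) = -18 + 2*((w + L) + w) = -18 + 2*((L + w) + w) = -18 + 2*(L + 2*w) = -18 + (2*L + 4*w) = -18 + 2*L + 4*w)
R(B, q) = -70 + B + q
1/(3484 + R(22, u(10, 8))) = 1/(3484 + (-70 + 22 + (-18 + 2*8 + 4*10))) = 1/(3484 + (-70 + 22 + (-18 + 16 + 40))) = 1/(3484 + (-70 + 22 + 38)) = 1/(3484 - 10) = 1/3474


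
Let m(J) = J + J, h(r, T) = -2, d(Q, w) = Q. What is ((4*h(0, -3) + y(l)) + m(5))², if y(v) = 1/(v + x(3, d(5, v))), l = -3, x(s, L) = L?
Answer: 25/4 ≈ 6.2500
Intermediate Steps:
y(v) = 1/(5 + v) (y(v) = 1/(v + 5) = 1/(5 + v))
m(J) = 2*J
((4*h(0, -3) + y(l)) + m(5))² = ((4*(-2) + 1/(5 - 3)) + 2*5)² = ((-8 + 1/2) + 10)² = ((-8 + ½) + 10)² = (-15/2 + 10)² = (5/2)² = 25/4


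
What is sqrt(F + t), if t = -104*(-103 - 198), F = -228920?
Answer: 4*I*sqrt(12351) ≈ 444.54*I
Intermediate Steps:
t = 31304 (t = -104*(-301) = 31304)
sqrt(F + t) = sqrt(-228920 + 31304) = sqrt(-197616) = 4*I*sqrt(12351)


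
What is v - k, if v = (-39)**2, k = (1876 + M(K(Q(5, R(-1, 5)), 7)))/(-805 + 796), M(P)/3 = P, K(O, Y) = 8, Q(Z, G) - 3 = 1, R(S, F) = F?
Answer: 15589/9 ≈ 1732.1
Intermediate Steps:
Q(Z, G) = 4 (Q(Z, G) = 3 + 1 = 4)
M(P) = 3*P
k = -1900/9 (k = (1876 + 3*8)/(-805 + 796) = (1876 + 24)/(-9) = 1900*(-1/9) = -1900/9 ≈ -211.11)
v = 1521
v - k = 1521 - 1*(-1900/9) = 1521 + 1900/9 = 15589/9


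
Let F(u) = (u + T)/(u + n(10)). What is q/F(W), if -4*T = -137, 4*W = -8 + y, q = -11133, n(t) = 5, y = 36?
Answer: -178128/55 ≈ -3238.7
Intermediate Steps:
W = 7 (W = (-8 + 36)/4 = (¼)*28 = 7)
T = 137/4 (T = -¼*(-137) = 137/4 ≈ 34.250)
F(u) = (137/4 + u)/(5 + u) (F(u) = (u + 137/4)/(u + 5) = (137/4 + u)/(5 + u))
q/F(W) = -11133*(5 + 7)/(137/4 + 7) = -11133/((165/4)/12) = -11133/((1/12)*(165/4)) = -11133/55/16 = -11133*16/55 = -178128/55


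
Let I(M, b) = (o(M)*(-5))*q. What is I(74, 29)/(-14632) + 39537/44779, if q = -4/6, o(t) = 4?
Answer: 216715624/245702373 ≈ 0.88202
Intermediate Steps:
q = -2/3 (q = -4*1/6 = -2/3 ≈ -0.66667)
I(M, b) = 40/3 (I(M, b) = (4*(-5))*(-2/3) = -20*(-2/3) = 40/3)
I(74, 29)/(-14632) + 39537/44779 = (40/3)/(-14632) + 39537/44779 = (40/3)*(-1/14632) + 39537*(1/44779) = -5/5487 + 39537/44779 = 216715624/245702373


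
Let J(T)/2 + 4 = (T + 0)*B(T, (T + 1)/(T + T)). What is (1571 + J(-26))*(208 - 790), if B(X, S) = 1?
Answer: -879402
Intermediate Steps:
J(T) = -8 + 2*T (J(T) = -8 + 2*((T + 0)*1) = -8 + 2*(T*1) = -8 + 2*T)
(1571 + J(-26))*(208 - 790) = (1571 + (-8 + 2*(-26)))*(208 - 790) = (1571 + (-8 - 52))*(-582) = (1571 - 60)*(-582) = 1511*(-582) = -879402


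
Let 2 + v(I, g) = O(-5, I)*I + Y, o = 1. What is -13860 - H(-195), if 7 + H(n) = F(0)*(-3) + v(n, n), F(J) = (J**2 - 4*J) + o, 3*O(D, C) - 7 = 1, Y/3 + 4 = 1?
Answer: -13319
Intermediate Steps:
Y = -9 (Y = -12 + 3*1 = -12 + 3 = -9)
O(D, C) = 8/3 (O(D, C) = 7/3 + (1/3)*1 = 7/3 + 1/3 = 8/3)
F(J) = 1 + J**2 - 4*J (F(J) = (J**2 - 4*J) + 1 = 1 + J**2 - 4*J)
v(I, g) = -11 + 8*I/3 (v(I, g) = -2 + (8*I/3 - 9) = -2 + (-9 + 8*I/3) = -11 + 8*I/3)
H(n) = -21 + 8*n/3 (H(n) = -7 + ((1 + 0**2 - 4*0)*(-3) + (-11 + 8*n/3)) = -7 + ((1 + 0 + 0)*(-3) + (-11 + 8*n/3)) = -7 + (1*(-3) + (-11 + 8*n/3)) = -7 + (-3 + (-11 + 8*n/3)) = -7 + (-14 + 8*n/3) = -21 + 8*n/3)
-13860 - H(-195) = -13860 - (-21 + (8/3)*(-195)) = -13860 - (-21 - 520) = -13860 - 1*(-541) = -13860 + 541 = -13319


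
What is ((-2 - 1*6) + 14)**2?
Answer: 36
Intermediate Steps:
((-2 - 1*6) + 14)**2 = ((-2 - 6) + 14)**2 = (-8 + 14)**2 = 6**2 = 36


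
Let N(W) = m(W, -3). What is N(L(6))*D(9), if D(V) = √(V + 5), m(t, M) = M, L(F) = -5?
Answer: -3*√14 ≈ -11.225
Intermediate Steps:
N(W) = -3
D(V) = √(5 + V)
N(L(6))*D(9) = -3*√(5 + 9) = -3*√14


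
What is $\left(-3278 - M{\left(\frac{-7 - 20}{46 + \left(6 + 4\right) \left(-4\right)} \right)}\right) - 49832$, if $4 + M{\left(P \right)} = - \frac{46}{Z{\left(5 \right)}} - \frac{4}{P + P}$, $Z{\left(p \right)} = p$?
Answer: $- \frac{2389376}{45} \approx -53097.0$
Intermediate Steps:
$M{\left(P \right)} = - \frac{66}{5} - \frac{2}{P}$ ($M{\left(P \right)} = -4 - \left(\frac{46}{5} + \frac{4}{P + P}\right) = -4 - \left(\frac{46}{5} + \frac{4}{2 P}\right) = -4 - \left(\frac{46}{5} + 4 \frac{1}{2 P}\right) = -4 - \left(\frac{46}{5} + \frac{2}{P}\right) = - \frac{66}{5} - \frac{2}{P}$)
$\left(-3278 - M{\left(\frac{-7 - 20}{46 + \left(6 + 4\right) \left(-4\right)} \right)}\right) - 49832 = \left(-3278 - \left(- \frac{66}{5} - \frac{2}{\left(-7 - 20\right) \frac{1}{46 + \left(6 + 4\right) \left(-4\right)}}\right)\right) - 49832 = \left(-3278 - \left(- \frac{66}{5} - \frac{2}{\left(-27\right) \frac{1}{46 + 10 \left(-4\right)}}\right)\right) - 49832 = \left(-3278 - \left(- \frac{66}{5} - \frac{2}{\left(-27\right) \frac{1}{46 - 40}}\right)\right) - 49832 = \left(-3278 - \left(- \frac{66}{5} - \frac{2}{\left(-27\right) \frac{1}{6}}\right)\right) - 49832 = \left(-3278 - \left(- \frac{66}{5} - \frac{2}{- \frac{9}{2}}\right)\right) - 49832 = \left(-3278 - \left(- \frac{66}{5} - - \frac{4}{9}\right)\right) - 49832 = \left(-3278 - \left(- \frac{66}{5} + \frac{4}{9}\right)\right) - 49832 = \left(-3278 - - \frac{574}{45}\right) - 49832 = \left(-3278 + \frac{574}{45}\right) - 49832 = - \frac{146936}{45} - 49832 = - \frac{2389376}{45}$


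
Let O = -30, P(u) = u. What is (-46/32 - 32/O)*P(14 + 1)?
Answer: -89/16 ≈ -5.5625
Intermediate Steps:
(-46/32 - 32/O)*P(14 + 1) = (-46/32 - 32/(-30))*(14 + 1) = (-46*1/32 - 32*(-1/30))*15 = (-23/16 + 16/15)*15 = -89/240*15 = -89/16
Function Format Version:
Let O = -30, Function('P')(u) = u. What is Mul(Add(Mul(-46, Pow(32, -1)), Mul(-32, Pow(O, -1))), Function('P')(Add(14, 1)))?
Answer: Rational(-89, 16) ≈ -5.5625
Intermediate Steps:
Mul(Add(Mul(-46, Pow(32, -1)), Mul(-32, Pow(O, -1))), Function('P')(Add(14, 1))) = Mul(Add(Mul(-46, Pow(32, -1)), Mul(-32, Pow(-30, -1))), Add(14, 1)) = Mul(Add(Mul(-46, Rational(1, 32)), Mul(-32, Rational(-1, 30))), 15) = Mul(Add(Rational(-23, 16), Rational(16, 15)), 15) = Mul(Rational(-89, 240), 15) = Rational(-89, 16)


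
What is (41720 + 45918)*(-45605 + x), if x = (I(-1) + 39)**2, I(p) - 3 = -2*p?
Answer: -3827063822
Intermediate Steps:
I(p) = 3 - 2*p
x = 1936 (x = ((3 - 2*(-1)) + 39)**2 = ((3 + 2) + 39)**2 = (5 + 39)**2 = 44**2 = 1936)
(41720 + 45918)*(-45605 + x) = (41720 + 45918)*(-45605 + 1936) = 87638*(-43669) = -3827063822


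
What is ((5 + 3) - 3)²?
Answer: 25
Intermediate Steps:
((5 + 3) - 3)² = (8 - 3)² = 5² = 25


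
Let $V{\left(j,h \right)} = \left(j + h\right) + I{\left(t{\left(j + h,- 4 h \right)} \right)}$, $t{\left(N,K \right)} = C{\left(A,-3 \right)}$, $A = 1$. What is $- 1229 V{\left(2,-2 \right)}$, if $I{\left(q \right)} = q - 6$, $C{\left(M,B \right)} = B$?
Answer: $11061$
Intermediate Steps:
$t{\left(N,K \right)} = -3$
$I{\left(q \right)} = -6 + q$ ($I{\left(q \right)} = q - 6 = -6 + q$)
$V{\left(j,h \right)} = -9 + h + j$ ($V{\left(j,h \right)} = \left(j + h\right) - 9 = \left(h + j\right) - 9 = -9 + h + j$)
$- 1229 V{\left(2,-2 \right)} = - 1229 \left(-9 - 2 + 2\right) = \left(-1229\right) \left(-9\right) = 11061$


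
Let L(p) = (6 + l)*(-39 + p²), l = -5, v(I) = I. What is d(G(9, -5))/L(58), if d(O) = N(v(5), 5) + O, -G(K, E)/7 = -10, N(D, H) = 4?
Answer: 74/3325 ≈ 0.022256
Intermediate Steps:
L(p) = -39 + p² (L(p) = (6 - 5)*(-39 + p²) = 1*(-39 + p²) = -39 + p²)
G(K, E) = 70 (G(K, E) = -7*(-10) = 70)
d(O) = 4 + O
d(G(9, -5))/L(58) = (4 + 70)/(-39 + 58²) = 74/(-39 + 3364) = 74/3325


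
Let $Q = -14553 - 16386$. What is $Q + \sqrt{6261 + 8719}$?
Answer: $-30939 + 2 \sqrt{3745} \approx -30817.0$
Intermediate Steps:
$Q = -30939$ ($Q = -14553 - 16386 = -30939$)
$Q + \sqrt{6261 + 8719} = -30939 + \sqrt{6261 + 8719} = -30939 + \sqrt{14980} = -30939 + 2 \sqrt{3745}$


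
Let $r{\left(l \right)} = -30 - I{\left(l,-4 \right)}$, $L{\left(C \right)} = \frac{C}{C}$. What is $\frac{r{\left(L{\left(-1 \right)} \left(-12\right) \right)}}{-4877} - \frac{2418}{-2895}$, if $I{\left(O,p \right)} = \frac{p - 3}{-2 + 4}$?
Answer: $\frac{7912869}{9412610} \approx 0.84067$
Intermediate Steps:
$L{\left(C \right)} = 1$
$I{\left(O,p \right)} = - \frac{3}{2} + \frac{p}{2}$ ($I{\left(O,p \right)} = \frac{-3 + p}{2} = \left(-3 + p\right) \frac{1}{2} = - \frac{3}{2} + \frac{p}{2}$)
$r{\left(l \right)} = - \frac{53}{2}$ ($r{\left(l \right)} = -30 - \left(- \frac{3}{2} + \frac{1}{2} \left(-4\right)\right) = -30 - \left(- \frac{3}{2} - 2\right) = -30 - - \frac{7}{2} = -30 + \frac{7}{2} = - \frac{53}{2}$)
$\frac{r{\left(L{\left(-1 \right)} \left(-12\right) \right)}}{-4877} - \frac{2418}{-2895} = - \frac{53}{2 \left(-4877\right)} - \frac{2418}{-2895} = \left(- \frac{53}{2}\right) \left(- \frac{1}{4877}\right) - - \frac{806}{965} = \frac{53}{9754} + \frac{806}{965} = \frac{7912869}{9412610}$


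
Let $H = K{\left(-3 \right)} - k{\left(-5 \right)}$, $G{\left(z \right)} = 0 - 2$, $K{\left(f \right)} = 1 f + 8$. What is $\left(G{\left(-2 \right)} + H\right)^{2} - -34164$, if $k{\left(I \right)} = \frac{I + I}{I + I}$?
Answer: $34168$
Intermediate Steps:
$K{\left(f \right)} = 8 + f$ ($K{\left(f \right)} = f + 8 = 8 + f$)
$G{\left(z \right)} = -2$ ($G{\left(z \right)} = 0 - 2 = -2$)
$k{\left(I \right)} = 1$ ($k{\left(I \right)} = \frac{2 I}{2 I} = 2 I \frac{1}{2 I} = 1$)
$H = 4$ ($H = \left(8 - 3\right) - 1 = 5 - 1 = 4$)
$\left(G{\left(-2 \right)} + H\right)^{2} - -34164 = \left(-2 + 4\right)^{2} - -34164 = 2^{2} + 34164 = 4 + 34164 = 34168$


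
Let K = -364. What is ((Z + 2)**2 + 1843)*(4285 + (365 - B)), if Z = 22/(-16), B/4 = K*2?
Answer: 446071037/32 ≈ 1.3940e+7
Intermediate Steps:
B = -2912 (B = 4*(-364*2) = 4*(-728) = -2912)
Z = -11/8 (Z = 22*(-1/16) = -11/8 ≈ -1.3750)
((Z + 2)**2 + 1843)*(4285 + (365 - B)) = ((-11/8 + 2)**2 + 1843)*(4285 + (365 - 1*(-2912))) = ((5/8)**2 + 1843)*(4285 + (365 + 2912)) = (25/64 + 1843)*(4285 + 3277) = (117977/64)*7562 = 446071037/32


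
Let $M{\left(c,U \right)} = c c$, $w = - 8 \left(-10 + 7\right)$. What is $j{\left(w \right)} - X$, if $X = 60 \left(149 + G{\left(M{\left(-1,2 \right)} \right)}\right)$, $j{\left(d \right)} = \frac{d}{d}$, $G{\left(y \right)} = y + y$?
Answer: $-9059$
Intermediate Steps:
$w = 24$ ($w = \left(-8\right) \left(-3\right) = 24$)
$M{\left(c,U \right)} = c^{2}$
$G{\left(y \right)} = 2 y$
$j{\left(d \right)} = 1$
$X = 9060$ ($X = 60 \left(149 + 2 \left(-1\right)^{2}\right) = 60 \left(149 + 2 \cdot 1\right) = 60 \left(149 + 2\right) = 60 \cdot 151 = 9060$)
$j{\left(w \right)} - X = 1 - 9060 = -9059$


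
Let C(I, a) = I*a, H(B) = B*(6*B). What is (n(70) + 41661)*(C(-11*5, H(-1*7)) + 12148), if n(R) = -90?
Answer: -167198562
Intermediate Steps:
H(B) = 6*B²
(n(70) + 41661)*(C(-11*5, H(-1*7)) + 12148) = (-90 + 41661)*((-11*5)*(6*(-1*7)²) + 12148) = 41571*(-330*(-7)² + 12148) = 41571*(-330*49 + 12148) = 41571*(-55*294 + 12148) = 41571*(-16170 + 12148) = 41571*(-4022) = -167198562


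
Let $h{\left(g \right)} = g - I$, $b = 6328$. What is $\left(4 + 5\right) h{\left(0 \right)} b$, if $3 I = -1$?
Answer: $18984$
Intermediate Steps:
$I = - \frac{1}{3}$ ($I = \frac{1}{3} \left(-1\right) = - \frac{1}{3} \approx -0.33333$)
$h{\left(g \right)} = \frac{1}{3} + g$ ($h{\left(g \right)} = g - - \frac{1}{3} = g + \frac{1}{3} = \frac{1}{3} + g$)
$\left(4 + 5\right) h{\left(0 \right)} b = \left(4 + 5\right) \left(\frac{1}{3} + 0\right) 6328 = 9 \cdot \frac{1}{3} \cdot 6328 = 3 \cdot 6328 = 18984$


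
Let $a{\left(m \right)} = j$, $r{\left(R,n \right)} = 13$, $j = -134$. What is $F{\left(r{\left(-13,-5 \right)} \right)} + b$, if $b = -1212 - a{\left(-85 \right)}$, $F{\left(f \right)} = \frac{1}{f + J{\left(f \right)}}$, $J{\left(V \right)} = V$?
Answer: $- \frac{28027}{26} \approx -1078.0$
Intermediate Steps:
$a{\left(m \right)} = -134$
$F{\left(f \right)} = \frac{1}{2 f}$ ($F{\left(f \right)} = \frac{1}{f + f} = \frac{1}{2 f}$)
$b = -1078$ ($b = -1212 - -134 = -1212 + 134 = -1078$)
$F{\left(r{\left(-13,-5 \right)} \right)} + b = \frac{1}{2 \cdot 13} - 1078 = \frac{1}{2} \cdot \frac{1}{13} - 1078 = \frac{1}{26} - 1078 = - \frac{28027}{26}$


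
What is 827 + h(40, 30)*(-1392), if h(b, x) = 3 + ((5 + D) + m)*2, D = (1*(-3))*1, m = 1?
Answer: -11701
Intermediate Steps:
D = -3 (D = -3*1 = -3)
h(b, x) = 9 (h(b, x) = 3 + ((5 - 3) + 1)*2 = 3 + (2 + 1)*2 = 3 + 3*2 = 3 + 6 = 9)
827 + h(40, 30)*(-1392) = 827 + 9*(-1392) = 827 - 12528 = -11701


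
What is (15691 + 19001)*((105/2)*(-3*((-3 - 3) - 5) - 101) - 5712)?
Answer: -322011144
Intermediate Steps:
(15691 + 19001)*((105/2)*(-3*((-3 - 3) - 5) - 101) - 5712) = 34692*((105*(1/2))*(-3*(-6 - 5) - 101) - 5712) = 34692*(105*(-3*(-11) - 101)/2 - 5712) = 34692*(105*(33 - 101)/2 - 5712) = 34692*((105/2)*(-68) - 5712) = 34692*(-3570 - 5712) = 34692*(-9282) = -322011144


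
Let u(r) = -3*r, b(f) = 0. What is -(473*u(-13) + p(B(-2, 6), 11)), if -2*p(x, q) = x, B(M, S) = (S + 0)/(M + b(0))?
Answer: -36897/2 ≈ -18449.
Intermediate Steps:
B(M, S) = S/M (B(M, S) = (S + 0)/(M + 0) = S/M)
p(x, q) = -x/2
-(473*u(-13) + p(B(-2, 6), 11)) = -(473*(-3*(-13)) - 3/(-2)) = -(473*39 - 3*(-1)/2) = -(18447 - ½*(-3)) = -(18447 + 3/2) = -1*36897/2 = -36897/2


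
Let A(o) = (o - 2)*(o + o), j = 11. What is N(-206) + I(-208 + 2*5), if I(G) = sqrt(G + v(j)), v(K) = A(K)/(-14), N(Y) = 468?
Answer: 468 + 3*I*sqrt(1155)/7 ≈ 468.0 + 14.565*I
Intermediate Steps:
A(o) = 2*o*(-2 + o) (A(o) = (-2 + o)*(2*o) = 2*o*(-2 + o))
v(K) = -K*(-2 + K)/7 (v(K) = (2*K*(-2 + K))/(-14) = (2*K*(-2 + K))*(-1/14) = -K*(-2 + K)/7)
I(G) = sqrt(-99/7 + G) (I(G) = sqrt(G + (1/7)*11*(2 - 1*11)) = sqrt(G + (1/7)*11*(2 - 11)) = sqrt(G + (1/7)*11*(-9)) = sqrt(G - 99/7) = sqrt(-99/7 + G))
N(-206) + I(-208 + 2*5) = 468 + sqrt(-693 + 49*(-208 + 2*5))/7 = 468 + sqrt(-693 + 49*(-208 + 10))/7 = 468 + sqrt(-693 + 49*(-198))/7 = 468 + sqrt(-693 - 9702)/7 = 468 + sqrt(-10395)/7 = 468 + (3*I*sqrt(1155))/7 = 468 + 3*I*sqrt(1155)/7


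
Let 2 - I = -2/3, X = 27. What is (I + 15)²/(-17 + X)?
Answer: 2809/90 ≈ 31.211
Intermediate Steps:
I = 8/3 (I = 2 - (-2)/3 = 2 - 1*(-⅔) = 2 + ⅔ = 8/3 ≈ 2.6667)
(I + 15)²/(-17 + X) = (8/3 + 15)²/(-17 + 27) = (53/3)²/10 = (⅒)*(2809/9) = 2809/90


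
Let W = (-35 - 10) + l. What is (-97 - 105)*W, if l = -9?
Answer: 10908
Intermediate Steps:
W = -54 (W = (-35 - 10) - 9 = -45 - 9 = -54)
(-97 - 105)*W = (-97 - 105)*(-54) = -202*(-54) = 10908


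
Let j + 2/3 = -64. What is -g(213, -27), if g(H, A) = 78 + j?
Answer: -40/3 ≈ -13.333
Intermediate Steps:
j = -194/3 (j = -⅔ - 64 = -194/3 ≈ -64.667)
g(H, A) = 40/3 (g(H, A) = 78 - 194/3 = 40/3)
-g(213, -27) = -1*40/3 = -40/3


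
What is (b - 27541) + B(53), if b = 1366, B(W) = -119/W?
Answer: -1387394/53 ≈ -26177.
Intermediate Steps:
(b - 27541) + B(53) = (1366 - 27541) - 119/53 = -26175 - 119*1/53 = -26175 - 119/53 = -1387394/53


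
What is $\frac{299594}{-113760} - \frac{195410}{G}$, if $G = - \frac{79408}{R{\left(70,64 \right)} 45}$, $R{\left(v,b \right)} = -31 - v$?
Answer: $- \frac{3158075632261}{282295440} \approx -11187.0$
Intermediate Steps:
$G = \frac{79408}{4545}$ ($G = - \frac{79408}{\left(-31 - 70\right) 45} = - \frac{79408}{\left(-101\right) 45} = - \frac{79408}{-4545} = \left(-79408\right) \left(- \frac{1}{4545}\right) = \frac{79408}{4545} \approx 17.471$)
$\frac{299594}{-113760} - \frac{195410}{G} = \frac{299594}{-113760} - \frac{195410}{\frac{79408}{4545}} = 299594 \left(- \frac{1}{113760}\right) - \frac{444069225}{39704} = - \frac{149797}{56880} - \frac{444069225}{39704} = - \frac{3158075632261}{282295440}$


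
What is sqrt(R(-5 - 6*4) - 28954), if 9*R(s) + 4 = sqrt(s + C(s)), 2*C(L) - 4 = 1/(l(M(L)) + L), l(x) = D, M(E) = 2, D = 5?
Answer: sqrt(-9381240 + 3*I*sqrt(3891))/18 ≈ 0.0016971 + 170.16*I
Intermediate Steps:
l(x) = 5
C(L) = 2 + 1/(2*(5 + L))
R(s) = -4/9 + sqrt(s + (21 + 4*s)/(2*(5 + s)))/9
sqrt(R(-5 - 6*4) - 28954) = sqrt((-4/9 + sqrt(2)*sqrt((21 + 2*(-5 - 6*4)**2 + 14*(-5 - 6*4))/(5 + (-5 - 6*4)))/18) - 28954) = sqrt((-4/9 + sqrt(2)*sqrt((21 + 2*(-5 - 24)**2 + 14*(-5 - 24))/(5 + (-5 - 24)))/18) - 28954) = sqrt((-4/9 + sqrt(2)*sqrt((21 + 2*(-29)**2 + 14*(-29))/(5 - 29))/18) - 28954) = sqrt((-4/9 + sqrt(2)*sqrt((21 + 2*841 - 406)/(-24))/18) - 28954) = sqrt((-4/9 + sqrt(2)*sqrt(-(21 + 1682 - 406)/24)/18) - 28954) = sqrt((-4/9 + sqrt(2)*sqrt(-1/24*1297)/18) - 28954) = sqrt((-4/9 + sqrt(2)*sqrt(-1297/24)/18) - 28954) = sqrt((-4/9 + sqrt(2)*(I*sqrt(7782)/12)/18) - 28954) = sqrt((-4/9 + I*sqrt(3891)/108) - 28954) = sqrt(-260590/9 + I*sqrt(3891)/108)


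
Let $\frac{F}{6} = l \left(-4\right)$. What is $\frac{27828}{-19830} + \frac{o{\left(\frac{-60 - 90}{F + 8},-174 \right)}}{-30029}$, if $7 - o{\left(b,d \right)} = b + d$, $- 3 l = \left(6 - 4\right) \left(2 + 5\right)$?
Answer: $- \frac{559507353}{396983380} \approx -1.4094$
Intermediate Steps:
$l = - \frac{14}{3}$ ($l = - \frac{\left(6 - 4\right) \left(2 + 5\right)}{3} = - \frac{2 \cdot 7}{3} = \left(- \frac{1}{3}\right) 14 = - \frac{14}{3} \approx -4.6667$)
$F = 112$ ($F = 6 \left(\left(- \frac{14}{3}\right) \left(-4\right)\right) = 6 \cdot \frac{56}{3} = 112$)
$o{\left(b,d \right)} = 7 - b - d$ ($o{\left(b,d \right)} = 7 - \left(b + d\right) = 7 - b - d$)
$\frac{27828}{-19830} + \frac{o{\left(\frac{-60 - 90}{F + 8},-174 \right)}}{-30029} = \frac{27828}{-19830} + \frac{7 - \frac{-60 - 90}{112 + 8} - -174}{-30029} = 27828 \left(- \frac{1}{19830}\right) + \left(7 - - \frac{150}{120} + 174\right) \left(- \frac{1}{30029}\right) = - \frac{4638}{3305} + \left(7 - \left(-150\right) \frac{1}{120} + 174\right) \left(- \frac{1}{30029}\right) = - \frac{4638}{3305} + \left(7 - - \frac{5}{4} + 174\right) \left(- \frac{1}{30029}\right) = - \frac{4638}{3305} + \left(7 + \frac{5}{4} + 174\right) \left(- \frac{1}{30029}\right) = - \frac{4638}{3305} + \frac{729}{4} \left(- \frac{1}{30029}\right) = - \frac{4638}{3305} - \frac{729}{120116} = - \frac{559507353}{396983380}$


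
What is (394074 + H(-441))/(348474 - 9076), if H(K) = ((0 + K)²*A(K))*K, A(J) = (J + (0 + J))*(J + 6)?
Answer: -16452943624998/169699 ≈ -9.6954e+7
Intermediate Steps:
A(J) = 2*J*(6 + J) (A(J) = (J + J)*(6 + J) = (2*J)*(6 + J) = 2*J*(6 + J))
H(K) = 2*K⁴*(6 + K) (H(K) = ((0 + K)²*(2*K*(6 + K)))*K = (K²*(2*K*(6 + K)))*K = (2*K³*(6 + K))*K = 2*K⁴*(6 + K))
(394074 + H(-441))/(348474 - 9076) = (394074 + 2*(-441)⁴*(6 - 441))/(348474 - 9076) = (394074 + 2*37822859361*(-435))/339398 = (394074 - 32905887644070)*(1/339398) = -32905887249996*1/339398 = -16452943624998/169699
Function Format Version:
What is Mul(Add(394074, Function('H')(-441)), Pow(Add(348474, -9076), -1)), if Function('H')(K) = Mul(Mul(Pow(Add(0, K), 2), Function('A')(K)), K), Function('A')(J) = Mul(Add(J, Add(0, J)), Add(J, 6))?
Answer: Rational(-16452943624998, 169699) ≈ -9.6954e+7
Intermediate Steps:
Function('A')(J) = Mul(2, J, Add(6, J)) (Function('A')(J) = Mul(Add(J, J), Add(6, J)) = Mul(Mul(2, J), Add(6, J)) = Mul(2, J, Add(6, J)))
Function('H')(K) = Mul(2, Pow(K, 4), Add(6, K)) (Function('H')(K) = Mul(Mul(Pow(Add(0, K), 2), Mul(2, K, Add(6, K))), K) = Mul(Mul(Pow(K, 2), Mul(2, K, Add(6, K))), K) = Mul(Mul(2, Pow(K, 3), Add(6, K)), K) = Mul(2, Pow(K, 4), Add(6, K)))
Mul(Add(394074, Function('H')(-441)), Pow(Add(348474, -9076), -1)) = Mul(Add(394074, Mul(2, Pow(-441, 4), Add(6, -441))), Pow(Add(348474, -9076), -1)) = Mul(Add(394074, Mul(2, 37822859361, -435)), Pow(339398, -1)) = Mul(Add(394074, -32905887644070), Rational(1, 339398)) = Mul(-32905887249996, Rational(1, 339398)) = Rational(-16452943624998, 169699)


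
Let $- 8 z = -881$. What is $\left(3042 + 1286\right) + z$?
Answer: $\frac{35505}{8} \approx 4438.1$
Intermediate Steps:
$z = \frac{881}{8}$ ($z = \left(- \frac{1}{8}\right) \left(-881\right) = \frac{881}{8} \approx 110.13$)
$\left(3042 + 1286\right) + z = \left(3042 + 1286\right) + \frac{881}{8} = 4328 + \frac{881}{8} = \frac{35505}{8}$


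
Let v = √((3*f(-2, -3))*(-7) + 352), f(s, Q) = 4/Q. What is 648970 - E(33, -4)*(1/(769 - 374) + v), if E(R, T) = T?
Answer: 256343154/395 + 8*√95 ≈ 6.4905e+5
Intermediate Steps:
v = 2*√95 (v = √((3*(4/(-3)))*(-7) + 352) = √((3*(4*(-⅓)))*(-7) + 352) = √((3*(-4/3))*(-7) + 352) = √(-4*(-7) + 352) = √(28 + 352) = √380 = 2*√95 ≈ 19.494)
648970 - E(33, -4)*(1/(769 - 374) + v) = 648970 - (-4)*(1/(769 - 374) + 2*√95) = 648970 - (-4)*(1/395 + 2*√95) = 648970 - (-4/395 - 8*√95) = 648970 + (4/395 + 8*√95) = 256343154/395 + 8*√95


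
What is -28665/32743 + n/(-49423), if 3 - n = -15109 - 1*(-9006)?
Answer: -1616639053/1618257289 ≈ -0.99900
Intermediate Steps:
n = 6106 (n = 3 - (-15109 - 1*(-9006)) = 3 - (-15109 + 9006) = 3 - 1*(-6103) = 3 + 6103 = 6106)
-28665/32743 + n/(-49423) = -28665/32743 + 6106/(-49423) = -28665*1/32743 + 6106*(-1/49423) = -28665/32743 - 6106/49423 = -1616639053/1618257289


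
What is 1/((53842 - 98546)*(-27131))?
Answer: 1/1212864224 ≈ 8.2449e-10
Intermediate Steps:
1/((53842 - 98546)*(-27131)) = -1/27131/(-44704) = -1/44704*(-1/27131) = 1/1212864224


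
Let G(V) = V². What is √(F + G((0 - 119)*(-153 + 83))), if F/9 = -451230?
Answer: √65327830 ≈ 8082.6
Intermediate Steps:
F = -4061070 (F = 9*(-451230) = -4061070)
√(F + G((0 - 119)*(-153 + 83))) = √(-4061070 + ((0 - 119)*(-153 + 83))²) = √(-4061070 + (-119*(-70))²) = √(-4061070 + 8330²) = √(-4061070 + 69388900) = √65327830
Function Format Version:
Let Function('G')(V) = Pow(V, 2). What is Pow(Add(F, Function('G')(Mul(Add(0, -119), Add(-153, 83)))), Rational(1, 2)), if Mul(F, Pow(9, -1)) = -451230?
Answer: Pow(65327830, Rational(1, 2)) ≈ 8082.6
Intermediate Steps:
F = -4061070 (F = Mul(9, -451230) = -4061070)
Pow(Add(F, Function('G')(Mul(Add(0, -119), Add(-153, 83)))), Rational(1, 2)) = Pow(Add(-4061070, Pow(Mul(Add(0, -119), Add(-153, 83)), 2)), Rational(1, 2)) = Pow(Add(-4061070, Pow(Mul(-119, -70), 2)), Rational(1, 2)) = Pow(Add(-4061070, Pow(8330, 2)), Rational(1, 2)) = Pow(Add(-4061070, 69388900), Rational(1, 2)) = Pow(65327830, Rational(1, 2))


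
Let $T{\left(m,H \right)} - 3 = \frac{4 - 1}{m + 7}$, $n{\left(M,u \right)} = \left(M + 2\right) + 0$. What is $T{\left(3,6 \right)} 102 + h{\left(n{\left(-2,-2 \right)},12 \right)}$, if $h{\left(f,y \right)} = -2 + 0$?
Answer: $\frac{1673}{5} \approx 334.6$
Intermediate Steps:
$n{\left(M,u \right)} = 2 + M$ ($n{\left(M,u \right)} = \left(2 + M\right) + 0 = 2 + M$)
$h{\left(f,y \right)} = -2$
$T{\left(m,H \right)} = 3 + \frac{3}{7 + m}$ ($T{\left(m,H \right)} = 3 + \frac{4 - 1}{m + 7} = 3 + \frac{3}{7 + m}$)
$T{\left(3,6 \right)} 102 + h{\left(n{\left(-2,-2 \right)},12 \right)} = \frac{3 \left(8 + 3\right)}{7 + 3} \cdot 102 - 2 = 3 \cdot \frac{1}{10} \cdot 11 \cdot 102 - 2 = \frac{33}{10} \cdot 102 - 2 = \frac{1683}{5} - 2 = \frac{1673}{5}$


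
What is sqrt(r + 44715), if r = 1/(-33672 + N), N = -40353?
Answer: sqrt(1088999170546)/4935 ≈ 211.46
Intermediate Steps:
r = -1/74025 (r = 1/(-33672 - 40353) = 1/(-74025) = -1/74025 ≈ -1.3509e-5)
sqrt(r + 44715) = sqrt(-1/74025 + 44715) = sqrt(3310027874/74025) = sqrt(1088999170546)/4935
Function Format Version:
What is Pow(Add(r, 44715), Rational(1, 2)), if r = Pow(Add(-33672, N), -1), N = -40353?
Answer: Mul(Rational(1, 4935), Pow(1088999170546, Rational(1, 2))) ≈ 211.46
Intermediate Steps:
r = Rational(-1, 74025) (r = Pow(Add(-33672, -40353), -1) = Pow(-74025, -1) = Rational(-1, 74025) ≈ -1.3509e-5)
Pow(Add(r, 44715), Rational(1, 2)) = Pow(Add(Rational(-1, 74025), 44715), Rational(1, 2)) = Pow(Rational(3310027874, 74025), Rational(1, 2)) = Mul(Rational(1, 4935), Pow(1088999170546, Rational(1, 2)))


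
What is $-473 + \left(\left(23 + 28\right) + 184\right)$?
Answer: $-238$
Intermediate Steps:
$-473 + \left(\left(23 + 28\right) + 184\right) = -473 + \left(51 + 184\right) = -473 + 235 = -238$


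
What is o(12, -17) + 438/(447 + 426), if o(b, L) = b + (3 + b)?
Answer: 8003/291 ≈ 27.502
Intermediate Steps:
o(b, L) = 3 + 2*b
o(12, -17) + 438/(447 + 426) = (3 + 2*12) + 438/(447 + 426) = (3 + 24) + 438/873 = 27 + 438*(1/873) = 27 + 146/291 = 8003/291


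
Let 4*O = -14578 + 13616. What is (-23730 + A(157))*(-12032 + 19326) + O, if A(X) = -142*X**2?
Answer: -51406478625/2 ≈ -2.5703e+10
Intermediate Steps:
O = -481/2 (O = (-14578 + 13616)/4 = (1/4)*(-962) = -481/2 ≈ -240.50)
(-23730 + A(157))*(-12032 + 19326) + O = (-23730 - 142*157**2)*(-12032 + 19326) - 481/2 = (-23730 - 142*24649)*7294 - 481/2 = (-23730 - 3500158)*7294 - 481/2 = -3523888*7294 - 481/2 = -25703239072 - 481/2 = -51406478625/2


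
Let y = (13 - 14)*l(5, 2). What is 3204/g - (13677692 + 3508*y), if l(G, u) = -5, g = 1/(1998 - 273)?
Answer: -8168332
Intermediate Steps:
g = 1/1725 ≈ 0.00057971
y = 5 (y = (13 - 14)*(-5) = -1*(-5) = 5)
3204/g - (13677692 + 3508*y) = 3204/(1/1725) - 3508/(1/(3899 + 5)) = 3204*1725 - 3508/(1/3904) = 5526900 - 3508/1/3904 = 5526900 - 3508*3904 = 5526900 - 13695232 = -8168332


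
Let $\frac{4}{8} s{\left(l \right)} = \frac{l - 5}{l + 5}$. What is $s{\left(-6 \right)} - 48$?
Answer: $-26$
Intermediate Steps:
$s{\left(l \right)} = \frac{2 \left(-5 + l\right)}{5 + l}$ ($s{\left(l \right)} = 2 \frac{l - 5}{l + 5} = 2 \frac{-5 + l}{5 + l} = \frac{2 \left(-5 + l\right)}{5 + l}$)
$s{\left(-6 \right)} - 48 = \frac{2 \left(-5 - 6\right)}{5 - 6} - 48 = 2 \frac{1}{-1} \left(-11\right) - 48 = 2 \left(-1\right) \left(-11\right) - 48 = 22 - 48 = -26$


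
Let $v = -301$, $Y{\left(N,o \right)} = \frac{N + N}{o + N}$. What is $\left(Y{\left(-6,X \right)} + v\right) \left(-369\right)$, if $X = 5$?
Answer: $106641$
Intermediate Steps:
$Y{\left(N,o \right)} = \frac{2 N}{N + o}$
$\left(Y{\left(-6,X \right)} + v\right) \left(-369\right) = \left(2 \left(-6\right) \frac{1}{-6 + 5} - 301\right) \left(-369\right) = \left(2 \left(-6\right) \frac{1}{-1} - 301\right) \left(-369\right) = \left(2 \left(-6\right) \left(-1\right) - 301\right) \left(-369\right) = \left(12 - 301\right) \left(-369\right) = \left(-289\right) \left(-369\right) = 106641$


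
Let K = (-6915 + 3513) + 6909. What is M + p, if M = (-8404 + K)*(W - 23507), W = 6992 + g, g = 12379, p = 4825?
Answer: 20258817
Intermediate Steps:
K = 3507 (K = -3402 + 6909 = 3507)
W = 19371 (W = 6992 + 12379 = 19371)
M = 20253992 (M = (-8404 + 3507)*(19371 - 23507) = -4897*(-4136) = 20253992)
M + p = 20253992 + 4825 = 20258817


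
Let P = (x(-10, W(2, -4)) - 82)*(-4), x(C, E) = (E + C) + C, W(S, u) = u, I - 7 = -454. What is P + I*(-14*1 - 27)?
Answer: 18751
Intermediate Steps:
I = -447 (I = 7 - 454 = -447)
x(C, E) = E + 2*C (x(C, E) = (C + E) + C = E + 2*C)
P = 424 (P = ((-4 + 2*(-10)) - 82)*(-4) = ((-4 - 20) - 82)*(-4) = (-24 - 82)*(-4) = -106*(-4) = 424)
P + I*(-14*1 - 27) = 424 - 447*(-14*1 - 27) = 424 - 447*(-14 - 27) = 424 - 447*(-41) = 424 + 18327 = 18751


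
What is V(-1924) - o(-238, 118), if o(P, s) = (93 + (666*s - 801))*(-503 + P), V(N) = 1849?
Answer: 57710929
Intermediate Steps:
o(P, s) = (-708 + 666*s)*(-503 + P) (o(P, s) = (93 + (-801 + 666*s))*(-503 + P) = (-708 + 666*s)*(-503 + P))
V(-1924) - o(-238, 118) = 1849 - (356124 - 334998*118 - 708*(-238) + 666*(-238)*118) = 1849 - (356124 - 39529764 + 168504 - 18703944) = 1849 - 1*(-57709080) = 1849 + 57709080 = 57710929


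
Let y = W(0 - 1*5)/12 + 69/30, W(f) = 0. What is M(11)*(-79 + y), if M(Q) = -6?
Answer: 2301/5 ≈ 460.20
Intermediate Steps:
y = 23/10 (y = 0/12 + 69/30 = 0*(1/12) + 69*(1/30) = 0 + 23/10 = 23/10 ≈ 2.3000)
M(11)*(-79 + y) = -6*(-79 + 23/10) = -6*(-767/10) = 2301/5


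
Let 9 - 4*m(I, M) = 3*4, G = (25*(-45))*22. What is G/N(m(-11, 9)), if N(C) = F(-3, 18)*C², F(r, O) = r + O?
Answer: -8800/3 ≈ -2933.3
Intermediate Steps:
G = -24750 (G = -1125*22 = -24750)
m(I, M) = -¾ (m(I, M) = 9/4 - 3*4/4 = 9/4 - ¼*12 = 9/4 - 3 = -¾)
F(r, O) = O + r
N(C) = 15*C² (N(C) = (18 - 3)*C² = 15*C²)
G/N(m(-11, 9)) = -24750/(15*(-¾)²) = -24750/(15*(9/16)) = -24750/135/16 = -24750*16/135 = -8800/3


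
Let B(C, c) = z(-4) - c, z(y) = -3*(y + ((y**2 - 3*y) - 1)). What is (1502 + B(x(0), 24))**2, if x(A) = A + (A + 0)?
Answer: 1985281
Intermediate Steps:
x(A) = 2*A (x(A) = A + A = 2*A)
z(y) = 3 - 3*y**2 + 6*y (z(y) = -3*(y + (-1 + y**2 - 3*y)) = -3*(-1 + y**2 - 2*y) = 3 - 3*y**2 + 6*y)
B(C, c) = -69 - c (B(C, c) = (3 - 3*(-4)**2 + 6*(-4)) - c = (3 - 3*16 - 24) - c = (3 - 48 - 24) - c = -69 - c)
(1502 + B(x(0), 24))**2 = (1502 + (-69 - 1*24))**2 = (1502 + (-69 - 24))**2 = (1502 - 93)**2 = 1409**2 = 1985281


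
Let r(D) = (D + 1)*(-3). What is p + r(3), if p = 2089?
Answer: 2077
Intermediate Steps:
r(D) = -3 - 3*D (r(D) = (1 + D)*(-3) = -3 - 3*D)
p + r(3) = 2089 + (-3 - 3*3) = 2089 + (-3 - 9) = 2089 - 12 = 2077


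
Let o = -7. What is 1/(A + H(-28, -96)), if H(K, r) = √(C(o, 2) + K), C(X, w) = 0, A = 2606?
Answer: 1303/3395632 - I*√7/3395632 ≈ 0.00038373 - 7.7916e-7*I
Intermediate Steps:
H(K, r) = √K (H(K, r) = √(0 + K) = √K)
1/(A + H(-28, -96)) = 1/(2606 + √(-28)) = 1/(2606 + 2*I*√7)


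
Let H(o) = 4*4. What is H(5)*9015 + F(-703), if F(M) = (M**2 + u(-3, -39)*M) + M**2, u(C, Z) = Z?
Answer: 1160075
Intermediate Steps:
H(o) = 16
F(M) = -39*M + 2*M**2 (F(M) = (M**2 - 39*M) + M**2 = -39*M + 2*M**2)
H(5)*9015 + F(-703) = 16*9015 - 703*(-39 + 2*(-703)) = 144240 - 703*(-39 - 1406) = 144240 - 703*(-1445) = 144240 + 1015835 = 1160075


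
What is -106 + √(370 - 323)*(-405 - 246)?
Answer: -106 - 651*√47 ≈ -4569.0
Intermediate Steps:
-106 + √(370 - 323)*(-405 - 246) = -106 + √47*(-651) = -106 - 651*√47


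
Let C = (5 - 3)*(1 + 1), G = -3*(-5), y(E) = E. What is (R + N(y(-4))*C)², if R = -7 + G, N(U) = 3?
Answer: 400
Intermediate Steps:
G = 15
C = 4 (C = 2*2 = 4)
R = 8 (R = -7 + 15 = 8)
(R + N(y(-4))*C)² = (8 + 3*4)² = (8 + 12)² = 20² = 400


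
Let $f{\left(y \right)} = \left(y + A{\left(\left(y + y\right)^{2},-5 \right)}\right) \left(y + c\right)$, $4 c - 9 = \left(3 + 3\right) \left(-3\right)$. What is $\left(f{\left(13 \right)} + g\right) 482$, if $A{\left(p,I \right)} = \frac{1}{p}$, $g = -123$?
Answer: $\frac{10925735}{1352} \approx 8081.2$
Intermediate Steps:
$c = - \frac{9}{4}$ ($c = \frac{9}{4} + \frac{\left(3 + 3\right) \left(-3\right)}{4} = \frac{9}{4} + \frac{6 \left(-3\right)}{4} = \frac{9}{4} + \frac{1}{4} \left(-18\right) = \frac{9}{4} - \frac{9}{2} = - \frac{9}{4} \approx -2.25$)
$f{\left(y \right)} = \left(- \frac{9}{4} + y\right) \left(y + \frac{1}{4 y^{2}}\right)$ ($f{\left(y \right)} = \left(y + \frac{1}{\left(y + y\right)^{2}}\right) \left(y - \frac{9}{4}\right) = \left(y + \frac{1}{\left(2 y\right)^{2}}\right) \left(- \frac{9}{4} + y\right) = \left(y + \frac{1}{4 y^{2}}\right) \left(- \frac{9}{4} + y\right) = \left(- \frac{9}{4} + y\right) \left(y + \frac{1}{4 y^{2}}\right)$)
$\left(f{\left(13 \right)} + g\right) 482 = \left(\frac{-9 + 4 \cdot 13 + 4 \cdot 13^{3} \left(-9 + 4 \cdot 13\right)}{16 \cdot 169} - 123\right) 482 = \left(\frac{1}{16} \cdot \frac{1}{169} \left(-9 + 52 + 4 \cdot 2197 \left(-9 + 52\right)\right) - 123\right) 482 = \left(\frac{1}{16} \cdot \frac{1}{169} \left(-9 + 52 + 4 \cdot 2197 \cdot 43\right) - 123\right) 482 = \left(\frac{1}{16} \cdot \frac{1}{169} \left(-9 + 52 + 377884\right) - 123\right) 482 = \left(\frac{1}{16} \cdot \frac{1}{169} \cdot 377927 - 123\right) 482 = \left(\frac{377927}{2704} - 123\right) 482 = \frac{45335}{2704} \cdot 482 = \frac{10925735}{1352}$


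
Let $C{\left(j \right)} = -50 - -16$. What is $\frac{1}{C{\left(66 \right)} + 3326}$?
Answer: $\frac{1}{3292} \approx 0.00030377$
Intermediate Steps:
$C{\left(j \right)} = -34$ ($C{\left(j \right)} = -50 + 16 = -34$)
$\frac{1}{C{\left(66 \right)} + 3326} = \frac{1}{-34 + 3326} = \frac{1}{3292}$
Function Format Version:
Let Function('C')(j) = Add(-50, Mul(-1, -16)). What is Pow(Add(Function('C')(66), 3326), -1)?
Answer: Rational(1, 3292) ≈ 0.00030377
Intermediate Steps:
Function('C')(j) = -34 (Function('C')(j) = Add(-50, 16) = -34)
Pow(Add(Function('C')(66), 3326), -1) = Pow(Add(-34, 3326), -1) = Pow(3292, -1) = Rational(1, 3292)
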